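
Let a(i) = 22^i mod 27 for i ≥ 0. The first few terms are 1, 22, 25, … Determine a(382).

4

Computing terms: a(0) = 1; a(1) = 22; a(2) = 25; a(3) = 10; a(4) = 4; a(5) = 7; a(6) = 19; a(7) = 13; a(8) = 16; a(9) = 1.
Since a(9) = a(0) = 1, the sequence is periodic with period 9.
(382 - 0) mod 9 = 4, so a(382) = a(4) = 4.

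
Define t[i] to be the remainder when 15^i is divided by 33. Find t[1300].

We have t[0] = 1, t[1] = 15, t[2] = 27, t[3] = 9, t[4] = 3, t[5] = 12, t[6] = 15.
Since t[6] = t[1] = 15, the sequence is eventually periodic: after a pre-period of length 1 it cycles with period 5.
For i ≥ 1, t[i] depends only on (i - 1) mod 5. (1300 - 1) mod 5 = 4, so t[1300] = t[5] = 12.

12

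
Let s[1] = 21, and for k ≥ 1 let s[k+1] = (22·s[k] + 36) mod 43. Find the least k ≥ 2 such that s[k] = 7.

Computing terms: s[1] = 21; s[2] = 25; s[3] = 27; s[4] = 28; s[5] = 7; s[6] = 18; s[7] = 2; s[8] = 37; s[9] = 33; s[10] = 31; s[11] = 30; s[12] = 8; s[13] = 40; s[14] = 13; s[15] = 21.
Since s[15] = s[1] = 21, the sequence is periodic with period 14.
The value 7 first appears (with k ≥ 2) at s[5].

5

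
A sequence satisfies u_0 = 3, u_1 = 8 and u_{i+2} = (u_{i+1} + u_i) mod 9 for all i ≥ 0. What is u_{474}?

2

We have u_0 = 3,  u_1 = 8,  u_2 = 2,  u_3 = 1,  u_4 = 3,  u_5 = 4,  u_6 = 7,  u_7 = 2,  u_8 = 0,  u_9 = 2,  u_{10} = 2,  u_{11} = 4,  u_{12} = 6,  u_{13} = 1,  u_{14} = 7,  u_{15} = 8,  u_{16} = 6,  u_{17} = 5,  u_{18} = 2,  u_{19} = 7,  u_{20} = 0,  u_{21} = 7,  u_{22} = 7,  u_{23} = 5,  u_{24} = 3,  u_{25} = 8.
The sequence repeats with period 24.
So u_{474} = u_{0 + ((474-0) mod 24)} = u_{18} = 2.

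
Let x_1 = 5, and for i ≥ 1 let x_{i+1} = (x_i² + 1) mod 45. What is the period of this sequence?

3

We have x_1 = 5,  x_2 = 26,  x_3 = 2,  x_4 = 5.
Since x_4 = x_1 = 5, the sequence is periodic with period 3.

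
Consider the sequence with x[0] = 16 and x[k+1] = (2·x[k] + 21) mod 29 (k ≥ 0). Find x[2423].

21

We have x[0] = 16; x[1] = 24; x[2] = 11; x[3] = 14; x[4] = 20; x[5] = 3; x[6] = 27; x[7] = 17; x[8] = 26; x[9] = 15; x[10] = 22; x[11] = 7; x[12] = 6; x[13] = 4; x[14] = 0; x[15] = 21; x[16] = 5; x[17] = 2; x[18] = 25; x[19] = 13; x[20] = 18; x[21] = 28; x[22] = 19; x[23] = 1; x[24] = 23; x[25] = 9; x[26] = 10; x[27] = 12; x[28] = 16.
The sequence repeats with period 28.
So x[2423] = x[0 + ((2423-0) mod 28)] = x[15] = 21.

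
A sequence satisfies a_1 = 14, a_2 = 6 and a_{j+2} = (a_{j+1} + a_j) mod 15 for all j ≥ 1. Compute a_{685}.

1

Computing terms: a_1 = 14; a_2 = 6; a_3 = 5; a_4 = 11; a_5 = 1; a_6 = 12; a_7 = 13; a_8 = 10; a_9 = 8; a_{10} = 3; a_{11} = 11; a_{12} = 14; a_{13} = 10; a_{14} = 9; a_{15} = 4; a_{16} = 13; a_{17} = 2; a_{18} = 0; a_{19} = 2; a_{20} = 2; a_{21} = 4; a_{22} = 6; a_{23} = 10; a_{24} = 1; a_{25} = 11; a_{26} = 12; a_{27} = 8; a_{28} = 5; a_{29} = 13; a_{30} = 3; a_{31} = 1; a_{32} = 4; a_{33} = 5; a_{34} = 9; a_{35} = 14; a_{36} = 8; a_{37} = 7; a_{38} = 0; a_{39} = 7; a_{40} = 7; a_{41} = 14; a_{42} = 6.
The sequence repeats with period 40.
(685 - 1) mod 40 = 4, so a_{685} = a_5 = 1.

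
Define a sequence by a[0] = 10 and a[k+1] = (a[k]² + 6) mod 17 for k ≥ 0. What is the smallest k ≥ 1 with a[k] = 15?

Computing terms: a[0] = 10, a[1] = 4, a[2] = 5, a[3] = 14, a[4] = 15, a[5] = 10.
Since a[5] = a[0] = 10, the sequence is periodic with period 5.
The value 15 first appears (with k ≥ 1) at a[4].

4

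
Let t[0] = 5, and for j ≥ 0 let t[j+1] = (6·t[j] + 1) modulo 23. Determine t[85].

t[0] = 5,  t[1] = 8,  t[2] = 3,  t[3] = 19,  t[4] = 0,  t[5] = 1,  t[6] = 7,  t[7] = 20,  t[8] = 6,  t[9] = 14,  t[10] = 16,  t[11] = 5.
The sequence repeats with period 11.
So t[85] = t[0 + ((85-0) mod 11)] = t[8] = 6.

6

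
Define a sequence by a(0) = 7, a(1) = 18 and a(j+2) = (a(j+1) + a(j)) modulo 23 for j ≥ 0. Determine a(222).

5

Computing terms: a(0) = 7, a(1) = 18, a(2) = 2, a(3) = 20, a(4) = 22, a(5) = 19, a(6) = 18, a(7) = 14, a(8) = 9, a(9) = 0, a(10) = 9, a(11) = 9, a(12) = 18, a(13) = 4, a(14) = 22, a(15) = 3, a(16) = 2, a(17) = 5, a(18) = 7, a(19) = 12, a(20) = 19, a(21) = 8, a(22) = 4, a(23) = 12, a(24) = 16, a(25) = 5, a(26) = 21, a(27) = 3, a(28) = 1, a(29) = 4, a(30) = 5, a(31) = 9, a(32) = 14, a(33) = 0, a(34) = 14, a(35) = 14, a(36) = 5, a(37) = 19, a(38) = 1, a(39) = 20, a(40) = 21, a(41) = 18, a(42) = 16, a(43) = 11, a(44) = 4, a(45) = 15, a(46) = 19, a(47) = 11, a(48) = 7, a(49) = 18.
Since (a(48), a(49)) = (a(0), a(1)) = (7, 18) (two consecutive terms determine the rest), the sequence is periodic with period 48.
So a(222) = a(0 + ((222-0) mod 48)) = a(30) = 5.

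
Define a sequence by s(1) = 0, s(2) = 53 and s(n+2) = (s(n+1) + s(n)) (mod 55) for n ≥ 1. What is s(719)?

2

Computing terms: s(1) = 0; s(2) = 53; s(3) = 53; s(4) = 51; s(5) = 49; s(6) = 45; s(7) = 39; s(8) = 29; s(9) = 13; s(10) = 42; s(11) = 0; s(12) = 42; s(13) = 42; s(14) = 29; s(15) = 16; s(16) = 45; s(17) = 6; s(18) = 51; s(19) = 2; s(20) = 53; s(21) = 0; s(22) = 53.
The sequence repeats with period 20.
So s(719) = s(1 + ((719-1) mod 20)) = s(19) = 2.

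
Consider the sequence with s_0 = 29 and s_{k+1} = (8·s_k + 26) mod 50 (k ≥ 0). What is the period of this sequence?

We have s_0 = 29,  s_1 = 8,  s_2 = 40,  s_3 = 46,  s_4 = 44,  s_5 = 28,  s_6 = 0,  s_7 = 26,  s_8 = 34,  s_9 = 48,  s_{10} = 10,  s_{11} = 6,  s_{12} = 24,  s_{13} = 18,  s_{14} = 20,  s_{15} = 36,  s_{16} = 14,  s_{17} = 38,  s_{18} = 30,  s_{19} = 16,  s_{20} = 4,  s_{21} = 8.
Since s_{21} = s_1 = 8, the sequence is eventually periodic: after a pre-period of length 1 it cycles with period 20.

20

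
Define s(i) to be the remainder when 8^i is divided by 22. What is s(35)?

s(0) = 1; s(1) = 8; s(2) = 20; s(3) = 6; s(4) = 4; s(5) = 10; s(6) = 14; s(7) = 2; s(8) = 16; s(9) = 18; s(10) = 12; s(11) = 8.
Since s(11) = s(1) = 8, the sequence is eventually periodic: after a pre-period of length 1 it cycles with period 10.
For i ≥ 1, s(i) depends only on (i - 1) mod 10. (35 - 1) mod 10 = 4, so s(35) = s(5) = 10.

10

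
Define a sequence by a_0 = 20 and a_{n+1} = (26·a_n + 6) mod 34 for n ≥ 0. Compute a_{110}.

10

Computing terms: a_0 = 20; a_1 = 16; a_2 = 14; a_3 = 30; a_4 = 4; a_5 = 8; a_6 = 10; a_7 = 28; a_8 = 20.
The sequence repeats with period 8.
(110 - 0) mod 8 = 6, so a_{110} = a_6 = 10.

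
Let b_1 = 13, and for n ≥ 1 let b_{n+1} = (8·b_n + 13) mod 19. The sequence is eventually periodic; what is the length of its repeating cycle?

6

Listing terms: b_1 = 13,  b_2 = 3,  b_3 = 18,  b_4 = 5,  b_5 = 15,  b_6 = 0,  b_7 = 13.
The sequence repeats with period 6.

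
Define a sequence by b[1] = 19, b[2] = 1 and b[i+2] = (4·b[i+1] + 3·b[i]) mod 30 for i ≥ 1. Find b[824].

7

We have b[1] = 19; b[2] = 1; b[3] = 1; b[4] = 7; b[5] = 1; b[6] = 25; b[7] = 13; b[8] = 7; b[9] = 7; b[10] = 19; b[11] = 7; b[12] = 25; b[13] = 1; b[14] = 19; b[15] = 19; b[16] = 13; b[17] = 19; b[18] = 25; b[19] = 7; b[20] = 13; b[21] = 13; b[22] = 1; b[23] = 13; b[24] = 25; b[25] = 19; b[26] = 1.
Since (b[25], b[26]) = (b[1], b[2]) = (19, 1) (two consecutive terms determine the rest), the sequence is periodic with period 24.
(824 - 1) mod 24 = 7, so b[824] = b[8] = 7.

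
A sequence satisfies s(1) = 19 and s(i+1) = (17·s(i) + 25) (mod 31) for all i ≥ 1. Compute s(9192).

11

We have s(1) = 19, s(2) = 7, s(3) = 20, s(4) = 24, s(5) = 30, s(6) = 8, s(7) = 6, s(8) = 3, s(9) = 14, s(10) = 15, s(11) = 1, s(12) = 11, s(13) = 26, s(14) = 2, s(15) = 28, s(16) = 5, s(17) = 17, s(18) = 4, s(19) = 0, s(20) = 25, s(21) = 16, s(22) = 18, s(23) = 21, s(24) = 10, s(25) = 9, s(26) = 23, s(27) = 13, s(28) = 29, s(29) = 22, s(30) = 27, s(31) = 19.
Since s(31) = s(1) = 19, the sequence is periodic with period 30.
So s(9192) = s(1 + ((9192-1) mod 30)) = s(12) = 11.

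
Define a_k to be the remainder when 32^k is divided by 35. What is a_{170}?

9

Listing terms: a_1 = 32; a_2 = 9; a_3 = 8; a_4 = 11; a_5 = 2; a_6 = 29; a_7 = 18; a_8 = 16; a_9 = 22; a_{10} = 4; a_{11} = 23; a_{12} = 1; a_{13} = 32.
Since a_{13} = a_1 = 32, the sequence is periodic with period 12.
So a_{170} = a_{1 + ((170-1) mod 12)} = a_2 = 9.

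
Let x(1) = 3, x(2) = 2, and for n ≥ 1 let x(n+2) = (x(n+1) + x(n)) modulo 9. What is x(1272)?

8

Computing terms: x(1) = 3, x(2) = 2, x(3) = 5, x(4) = 7, x(5) = 3, x(6) = 1, x(7) = 4, x(8) = 5, x(9) = 0, x(10) = 5, x(11) = 5, x(12) = 1, x(13) = 6, x(14) = 7, x(15) = 4, x(16) = 2, x(17) = 6, x(18) = 8, x(19) = 5, x(20) = 4, x(21) = 0, x(22) = 4, x(23) = 4, x(24) = 8, x(25) = 3, x(26) = 2.
Since (x(25), x(26)) = (x(1), x(2)) = (3, 2) (two consecutive terms determine the rest), the sequence is periodic with period 24.
So x(1272) = x(1 + ((1272-1) mod 24)) = x(24) = 8.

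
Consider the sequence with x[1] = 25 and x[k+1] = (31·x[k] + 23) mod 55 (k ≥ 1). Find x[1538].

11

x[1] = 25, x[2] = 28, x[3] = 11, x[4] = 34, x[5] = 32, x[6] = 25.
Since x[6] = x[1] = 25, the sequence is periodic with period 5.
So x[1538] = x[1 + ((1538-1) mod 5)] = x[3] = 11.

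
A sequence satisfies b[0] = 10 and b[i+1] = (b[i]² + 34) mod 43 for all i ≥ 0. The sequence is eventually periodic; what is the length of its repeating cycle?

Computing terms: b[0] = 10; b[1] = 5; b[2] = 16; b[3] = 32; b[4] = 26; b[5] = 22; b[6] = 2; b[7] = 38; b[8] = 16.
Since b[8] = b[2] = 16, the sequence is eventually periodic: after a pre-period of length 2 it cycles with period 6.

6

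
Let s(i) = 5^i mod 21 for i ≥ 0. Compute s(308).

We have s(0) = 1,  s(1) = 5,  s(2) = 4,  s(3) = 20,  s(4) = 16,  s(5) = 17,  s(6) = 1.
Since s(6) = s(0) = 1, the sequence is periodic with period 6.
(308 - 0) mod 6 = 2, so s(308) = s(2) = 4.

4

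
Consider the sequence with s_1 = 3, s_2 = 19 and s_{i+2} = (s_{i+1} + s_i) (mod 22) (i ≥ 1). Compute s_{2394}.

We have s_1 = 3,  s_2 = 19,  s_3 = 0,  s_4 = 19,  s_5 = 19,  s_6 = 16,  s_7 = 13,  s_8 = 7,  s_9 = 20,  s_{10} = 5,  s_{11} = 3,  s_{12} = 8,  s_{13} = 11,  s_{14} = 19,  s_{15} = 8,  s_{16} = 5,  s_{17} = 13,  s_{18} = 18,  s_{19} = 9,  s_{20} = 5,  s_{21} = 14,  s_{22} = 19,  s_{23} = 11,  s_{24} = 8,  s_{25} = 19,  s_{26} = 5,  s_{27} = 2,  s_{28} = 7,  s_{29} = 9,  s_{30} = 16,  s_{31} = 3,  s_{32} = 19.
The sequence repeats with period 30.
(2394 - 1) mod 30 = 23, so s_{2394} = s_{24} = 8.

8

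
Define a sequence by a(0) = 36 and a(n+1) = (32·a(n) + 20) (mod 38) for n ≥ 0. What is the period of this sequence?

18

We have a(0) = 36; a(1) = 32; a(2) = 18; a(3) = 26; a(4) = 16; a(5) = 0; a(6) = 20; a(7) = 14; a(8) = 12; a(9) = 24; a(10) = 28; a(11) = 4; a(12) = 34; a(13) = 6; a(14) = 22; a(15) = 2; a(16) = 8; a(17) = 10; a(18) = 36.
The sequence repeats with period 18.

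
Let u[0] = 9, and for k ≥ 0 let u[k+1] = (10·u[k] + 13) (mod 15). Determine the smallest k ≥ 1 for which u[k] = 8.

2

Computing terms: u[0] = 9; u[1] = 13; u[2] = 8; u[3] = 3; u[4] = 13.
Since u[4] = u[1] = 13, the sequence is eventually periodic: after a pre-period of length 1 it cycles with period 3.
The value 8 first appears (with k ≥ 1) at u[2].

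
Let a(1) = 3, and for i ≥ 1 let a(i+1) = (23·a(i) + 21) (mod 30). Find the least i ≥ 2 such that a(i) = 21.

Listing terms: a(1) = 3; a(2) = 0; a(3) = 21; a(4) = 24; a(5) = 3.
Since a(5) = a(1) = 3, the sequence is periodic with period 4.
The value 21 first appears (with i ≥ 2) at a(3).

3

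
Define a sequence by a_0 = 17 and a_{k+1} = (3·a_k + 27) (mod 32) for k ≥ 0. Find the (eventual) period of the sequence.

Computing terms: a_0 = 17,  a_1 = 14,  a_2 = 5,  a_3 = 10,  a_4 = 25,  a_5 = 6,  a_6 = 13,  a_7 = 2,  a_8 = 1,  a_9 = 30,  a_{10} = 21,  a_{11} = 26,  a_{12} = 9,  a_{13} = 22,  a_{14} = 29,  a_{15} = 18,  a_{16} = 17.
Since a_{16} = a_0 = 17, the sequence is periodic with period 16.

16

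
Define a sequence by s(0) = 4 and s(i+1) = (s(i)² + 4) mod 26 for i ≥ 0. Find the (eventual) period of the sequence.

6

Computing terms: s(0) = 4, s(1) = 20, s(2) = 14, s(3) = 18, s(4) = 16, s(5) = 0, s(6) = 4.
Since s(6) = s(0) = 4, the sequence is periodic with period 6.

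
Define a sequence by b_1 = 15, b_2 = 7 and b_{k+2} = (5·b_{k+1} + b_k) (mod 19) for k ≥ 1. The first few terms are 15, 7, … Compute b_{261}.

4

b_1 = 15,  b_2 = 7,  b_3 = 12,  b_4 = 10,  b_5 = 5,  b_6 = 16,  b_7 = 9,  b_8 = 4,  b_9 = 10,  b_{10} = 16,  b_{11} = 14,  b_{12} = 10,  b_{13} = 7,  b_{14} = 7,  b_{15} = 4,  b_{16} = 8,  b_{17} = 6,  b_{18} = 0,  b_{19} = 6,  b_{20} = 11,  b_{21} = 4,  b_{22} = 12,  b_{23} = 7,  b_{24} = 9,  b_{25} = 14,  b_{26} = 3,  b_{27} = 10,  b_{28} = 15,  b_{29} = 9,  b_{30} = 3,  b_{31} = 5,  b_{32} = 9,  b_{33} = 12,  b_{34} = 12,  b_{35} = 15,  b_{36} = 11,  b_{37} = 13,  b_{38} = 0,  b_{39} = 13,  b_{40} = 8,  b_{41} = 15,  b_{42} = 7.
Since (b_{41}, b_{42}) = (b_1, b_2) = (15, 7) (two consecutive terms determine the rest), the sequence is periodic with period 40.
So b_{261} = b_{1 + ((261-1) mod 40)} = b_{21} = 4.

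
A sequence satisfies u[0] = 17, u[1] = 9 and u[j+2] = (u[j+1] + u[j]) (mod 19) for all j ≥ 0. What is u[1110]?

16

Listing terms: u[0] = 17; u[1] = 9; u[2] = 7; u[3] = 16; u[4] = 4; u[5] = 1; u[6] = 5; u[7] = 6; u[8] = 11; u[9] = 17; u[10] = 9.
The sequence repeats with period 9.
(1110 - 0) mod 9 = 3, so u[1110] = u[3] = 16.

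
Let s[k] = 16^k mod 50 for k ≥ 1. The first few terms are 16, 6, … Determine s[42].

6

Computing terms: s[1] = 16; s[2] = 6; s[3] = 46; s[4] = 36; s[5] = 26; s[6] = 16.
Since s[6] = s[1] = 16, the sequence is periodic with period 5.
(42 - 1) mod 5 = 1, so s[42] = s[2] = 6.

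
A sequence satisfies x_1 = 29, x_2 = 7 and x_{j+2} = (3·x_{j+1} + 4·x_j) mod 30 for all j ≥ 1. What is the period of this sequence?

Listing terms: x_1 = 29, x_2 = 7, x_3 = 17, x_4 = 19, x_5 = 5, x_6 = 1, x_7 = 23, x_8 = 13, x_9 = 11, x_{10} = 25, x_{11} = 29, x_{12} = 7.
The sequence repeats with period 10.

10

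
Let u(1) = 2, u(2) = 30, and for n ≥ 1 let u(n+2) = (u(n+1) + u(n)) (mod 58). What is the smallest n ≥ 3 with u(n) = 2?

u(1) = 2; u(2) = 30; u(3) = 32; u(4) = 4; u(5) = 36; u(6) = 40; u(7) = 18; u(8) = 0; u(9) = 18; u(10) = 18; u(11) = 36; u(12) = 54; u(13) = 32; u(14) = 28; u(15) = 2; u(16) = 30.
The sequence repeats with period 14.
The value 2 next appears (with n ≥ 3) at u(15).

15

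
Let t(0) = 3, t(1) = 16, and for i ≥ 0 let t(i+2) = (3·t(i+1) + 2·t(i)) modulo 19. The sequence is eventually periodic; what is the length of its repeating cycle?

18

Listing terms: t(0) = 3; t(1) = 16; t(2) = 16; t(3) = 4; t(4) = 6; t(5) = 7; t(6) = 14; t(7) = 18; t(8) = 6; t(9) = 16; t(10) = 3; t(11) = 3; t(12) = 15; t(13) = 13; t(14) = 12; t(15) = 5; t(16) = 1; t(17) = 13; t(18) = 3; t(19) = 16.
Since (t(18), t(19)) = (t(0), t(1)) = (3, 16) (two consecutive terms determine the rest), the sequence is periodic with period 18.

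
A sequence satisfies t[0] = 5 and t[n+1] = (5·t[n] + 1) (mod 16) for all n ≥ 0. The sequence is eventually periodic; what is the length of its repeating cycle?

Listing terms: t[0] = 5,  t[1] = 10,  t[2] = 3,  t[3] = 0,  t[4] = 1,  t[5] = 6,  t[6] = 15,  t[7] = 12,  t[8] = 13,  t[9] = 2,  t[10] = 11,  t[11] = 8,  t[12] = 9,  t[13] = 14,  t[14] = 7,  t[15] = 4,  t[16] = 5.
The sequence repeats with period 16.

16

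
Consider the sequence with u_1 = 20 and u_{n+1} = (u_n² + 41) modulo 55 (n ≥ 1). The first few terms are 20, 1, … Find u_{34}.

u_1 = 20; u_2 = 1; u_3 = 42; u_4 = 45; u_5 = 31; u_6 = 12; u_7 = 20.
Since u_7 = u_1 = 20, the sequence is periodic with period 6.
(34 - 1) mod 6 = 3, so u_{34} = u_4 = 45.

45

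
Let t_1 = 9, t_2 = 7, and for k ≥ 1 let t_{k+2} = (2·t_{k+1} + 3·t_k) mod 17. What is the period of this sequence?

Listing terms: t_1 = 9; t_2 = 7; t_3 = 7; t_4 = 1; t_5 = 6; t_6 = 15; t_7 = 14; t_8 = 5; t_9 = 1; t_{10} = 0; t_{11} = 3; t_{12} = 6; t_{13} = 4; t_{14} = 9; t_{15} = 13; t_{16} = 2; t_{17} = 9; t_{18} = 7.
The sequence repeats with period 16.

16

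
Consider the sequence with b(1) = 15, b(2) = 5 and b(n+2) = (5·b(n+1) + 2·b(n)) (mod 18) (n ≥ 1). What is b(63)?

Computing terms: b(1) = 15,  b(2) = 5,  b(3) = 1,  b(4) = 15,  b(5) = 5.
The sequence repeats with period 3.
(63 - 1) mod 3 = 2, so b(63) = b(3) = 1.

1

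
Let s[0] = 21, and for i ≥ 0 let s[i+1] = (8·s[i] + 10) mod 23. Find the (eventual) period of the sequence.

s[0] = 21; s[1] = 17; s[2] = 8; s[3] = 5; s[4] = 4; s[5] = 19; s[6] = 1; s[7] = 18; s[8] = 16; s[9] = 0; s[10] = 10; s[11] = 21.
The sequence repeats with period 11.

11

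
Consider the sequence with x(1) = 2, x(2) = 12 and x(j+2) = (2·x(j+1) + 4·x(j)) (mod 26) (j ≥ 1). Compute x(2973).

16

Listing terms: x(1) = 2; x(2) = 12; x(3) = 6; x(4) = 8; x(5) = 14; x(6) = 8; x(7) = 20; x(8) = 20; x(9) = 16; x(10) = 8; x(11) = 2; x(12) = 10; x(13) = 2; x(14) = 18; x(15) = 18; x(16) = 4; x(17) = 2; x(18) = 20; x(19) = 22; x(20) = 20; x(21) = 24; x(22) = 24; x(23) = 14; x(24) = 20; x(25) = 18; x(26) = 12; x(27) = 18; x(28) = 6; x(29) = 6; x(30) = 10; x(31) = 18; x(32) = 24; x(33) = 16; x(34) = 24; x(35) = 8; x(36) = 8; x(37) = 22; x(38) = 24; x(39) = 6; x(40) = 4; x(41) = 6; x(42) = 2; x(43) = 2; x(44) = 12.
Since (x(43), x(44)) = (x(1), x(2)) = (2, 12) (two consecutive terms determine the rest), the sequence is periodic with period 42.
(2973 - 1) mod 42 = 32, so x(2973) = x(33) = 16.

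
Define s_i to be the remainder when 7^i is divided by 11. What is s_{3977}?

We have s_0 = 1,  s_1 = 7,  s_2 = 5,  s_3 = 2,  s_4 = 3,  s_5 = 10,  s_6 = 4,  s_7 = 6,  s_8 = 9,  s_9 = 8,  s_{10} = 1.
The sequence repeats with period 10.
(3977 - 0) mod 10 = 7, so s_{3977} = s_7 = 6.

6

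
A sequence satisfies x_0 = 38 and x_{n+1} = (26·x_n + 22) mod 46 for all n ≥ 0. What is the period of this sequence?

x_0 = 38,  x_1 = 44,  x_2 = 16,  x_3 = 24,  x_4 = 2,  x_5 = 28,  x_6 = 14,  x_7 = 18,  x_8 = 30,  x_9 = 20,  x_{10} = 36,  x_{11} = 38.
Since x_{11} = x_0 = 38, the sequence is periodic with period 11.

11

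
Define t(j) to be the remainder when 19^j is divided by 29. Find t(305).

Listing terms: t(1) = 19, t(2) = 13, t(3) = 15, t(4) = 24, t(5) = 21, t(6) = 22, t(7) = 12, t(8) = 25, t(9) = 11, t(10) = 6, t(11) = 27, t(12) = 20, t(13) = 3, t(14) = 28, t(15) = 10, t(16) = 16, t(17) = 14, t(18) = 5, t(19) = 8, t(20) = 7, t(21) = 17, t(22) = 4, t(23) = 18, t(24) = 23, t(25) = 2, t(26) = 9, t(27) = 26, t(28) = 1, t(29) = 19.
The sequence repeats with period 28.
So t(305) = t(1 + ((305-1) mod 28)) = t(25) = 2.

2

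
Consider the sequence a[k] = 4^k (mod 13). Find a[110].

Computing terms: a[1] = 4; a[2] = 3; a[3] = 12; a[4] = 9; a[5] = 10; a[6] = 1; a[7] = 4.
The sequence repeats with period 6.
(110 - 1) mod 6 = 1, so a[110] = a[2] = 3.

3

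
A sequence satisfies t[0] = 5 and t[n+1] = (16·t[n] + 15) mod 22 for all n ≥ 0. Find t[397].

Listing terms: t[0] = 5,  t[1] = 7,  t[2] = 17,  t[3] = 1,  t[4] = 9,  t[5] = 5.
The sequence repeats with period 5.
(397 - 0) mod 5 = 2, so t[397] = t[2] = 17.

17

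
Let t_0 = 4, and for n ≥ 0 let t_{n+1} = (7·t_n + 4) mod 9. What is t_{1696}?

Listing terms: t_0 = 4; t_1 = 5; t_2 = 3; t_3 = 7; t_4 = 8; t_5 = 6; t_6 = 1; t_7 = 2; t_8 = 0; t_9 = 4.
Since t_9 = t_0 = 4, the sequence is periodic with period 9.
So t_{1696} = t_{0 + ((1696-0) mod 9)} = t_4 = 8.

8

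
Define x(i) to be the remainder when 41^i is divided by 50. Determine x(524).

11

Computing terms: x(0) = 1, x(1) = 41, x(2) = 31, x(3) = 21, x(4) = 11, x(5) = 1.
The sequence repeats with period 5.
So x(524) = x(0 + ((524-0) mod 5)) = x(4) = 11.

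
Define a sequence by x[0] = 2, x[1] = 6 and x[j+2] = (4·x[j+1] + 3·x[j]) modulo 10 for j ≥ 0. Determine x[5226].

Listing terms: x[0] = 2,  x[1] = 6,  x[2] = 0,  x[3] = 8,  x[4] = 2,  x[5] = 2,  x[6] = 4,  x[7] = 2,  x[8] = 0,  x[9] = 6,  x[10] = 4,  x[11] = 4,  x[12] = 8,  x[13] = 4,  x[14] = 0,  x[15] = 2,  x[16] = 8,  x[17] = 8,  x[18] = 6,  x[19] = 8,  x[20] = 0,  x[21] = 4,  x[22] = 6,  x[23] = 6,  x[24] = 2,  x[25] = 6.
The sequence repeats with period 24.
(5226 - 0) mod 24 = 18, so x[5226] = x[18] = 6.

6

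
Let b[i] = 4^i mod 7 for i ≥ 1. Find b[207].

Computing terms: b[1] = 4; b[2] = 2; b[3] = 1; b[4] = 4.
The sequence repeats with period 3.
(207 - 1) mod 3 = 2, so b[207] = b[3] = 1.

1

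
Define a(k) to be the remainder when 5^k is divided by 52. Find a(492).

1

We have a(1) = 5; a(2) = 25; a(3) = 21; a(4) = 1; a(5) = 5.
The sequence repeats with period 4.
So a(492) = a(1 + ((492-1) mod 4)) = a(4) = 1.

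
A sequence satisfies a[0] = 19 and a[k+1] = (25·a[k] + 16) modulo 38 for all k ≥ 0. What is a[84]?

We have a[0] = 19,  a[1] = 35,  a[2] = 17,  a[3] = 23,  a[4] = 21,  a[5] = 9,  a[6] = 13,  a[7] = 37,  a[8] = 29,  a[9] = 19.
The sequence repeats with period 9.
So a[84] = a[0 + ((84-0) mod 9)] = a[3] = 23.

23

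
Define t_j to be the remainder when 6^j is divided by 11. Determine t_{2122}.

3

t_0 = 1, t_1 = 6, t_2 = 3, t_3 = 7, t_4 = 9, t_5 = 10, t_6 = 5, t_7 = 8, t_8 = 4, t_9 = 2, t_{10} = 1.
Since t_{10} = t_0 = 1, the sequence is periodic with period 10.
So t_{2122} = t_{0 + ((2122-0) mod 10)} = t_2 = 3.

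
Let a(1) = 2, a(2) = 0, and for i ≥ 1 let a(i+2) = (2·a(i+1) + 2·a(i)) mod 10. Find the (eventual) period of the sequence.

24

Computing terms: a(1) = 2, a(2) = 0, a(3) = 4, a(4) = 8, a(5) = 4, a(6) = 4, a(7) = 6, a(8) = 0, a(9) = 2, a(10) = 4, a(11) = 2, a(12) = 2, a(13) = 8, a(14) = 0, a(15) = 6, a(16) = 2, a(17) = 6, a(18) = 6, a(19) = 4, a(20) = 0, a(21) = 8, a(22) = 6, a(23) = 8, a(24) = 8, a(25) = 2, a(26) = 0.
The sequence repeats with period 24.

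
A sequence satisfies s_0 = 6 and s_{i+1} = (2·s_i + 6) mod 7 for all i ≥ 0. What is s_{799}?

Listing terms: s_0 = 6; s_1 = 4; s_2 = 0; s_3 = 6.
The sequence repeats with period 3.
(799 - 0) mod 3 = 1, so s_{799} = s_1 = 4.

4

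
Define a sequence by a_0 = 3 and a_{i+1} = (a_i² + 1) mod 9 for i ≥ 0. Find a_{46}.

8

We have a_0 = 3; a_1 = 1; a_2 = 2; a_3 = 5; a_4 = 8; a_5 = 2.
Since a_5 = a_2 = 2, the sequence is eventually periodic: after a pre-period of length 2 it cycles with period 3.
For i ≥ 2, a_i depends only on (i - 2) mod 3. (46 - 2) mod 3 = 2, so a_{46} = a_4 = 8.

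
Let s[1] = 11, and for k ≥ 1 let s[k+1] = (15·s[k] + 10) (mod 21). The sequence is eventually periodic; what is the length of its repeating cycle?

s[1] = 11,  s[2] = 7,  s[3] = 10,  s[4] = 13,  s[5] = 16,  s[6] = 19,  s[7] = 1,  s[8] = 4,  s[9] = 7.
Since s[9] = s[2] = 7, the sequence is eventually periodic: after a pre-period of length 1 it cycles with period 7.

7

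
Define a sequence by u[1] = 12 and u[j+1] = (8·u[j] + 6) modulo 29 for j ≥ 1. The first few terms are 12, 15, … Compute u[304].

1

Computing terms: u[1] = 12; u[2] = 15; u[3] = 10; u[4] = 28; u[5] = 27; u[6] = 19; u[7] = 13; u[8] = 23; u[9] = 16; u[10] = 18; u[11] = 5; u[12] = 17; u[13] = 26; u[14] = 11; u[15] = 7; u[16] = 4; u[17] = 9; u[18] = 20; u[19] = 21; u[20] = 0; u[21] = 6; u[22] = 25; u[23] = 3; u[24] = 1; u[25] = 14; u[26] = 2; u[27] = 22; u[28] = 8; u[29] = 12.
The sequence repeats with period 28.
(304 - 1) mod 28 = 23, so u[304] = u[24] = 1.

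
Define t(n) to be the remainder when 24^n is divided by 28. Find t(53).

12

Computing terms: t(0) = 1; t(1) = 24; t(2) = 16; t(3) = 20; t(4) = 4; t(5) = 12; t(6) = 8; t(7) = 24.
Since t(7) = t(1) = 24, the sequence is eventually periodic: after a pre-period of length 1 it cycles with period 6.
For n ≥ 1, t(n) depends only on (n - 1) mod 6. (53 - 1) mod 6 = 4, so t(53) = t(5) = 12.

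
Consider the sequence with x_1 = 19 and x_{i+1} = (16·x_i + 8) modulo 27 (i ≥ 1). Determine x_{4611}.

Listing terms: x_1 = 19,  x_2 = 15,  x_3 = 5,  x_4 = 7,  x_5 = 12,  x_6 = 11,  x_7 = 22,  x_8 = 9,  x_9 = 17,  x_{10} = 10,  x_{11} = 6,  x_{12} = 23,  x_{13} = 25,  x_{14} = 3,  x_{15} = 2,  x_{16} = 13,  x_{17} = 0,  x_{18} = 8,  x_{19} = 1,  x_{20} = 24,  x_{21} = 14,  x_{22} = 16,  x_{23} = 21,  x_{24} = 20,  x_{25} = 4,  x_{26} = 18,  x_{27} = 26,  x_{28} = 19.
The sequence repeats with period 27.
(4611 - 1) mod 27 = 20, so x_{4611} = x_{21} = 14.

14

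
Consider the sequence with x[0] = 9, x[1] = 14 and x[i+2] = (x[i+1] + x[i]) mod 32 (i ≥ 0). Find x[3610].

x[0] = 9,  x[1] = 14,  x[2] = 23,  x[3] = 5,  x[4] = 28,  x[5] = 1,  x[6] = 29,  x[7] = 30,  x[8] = 27,  x[9] = 25,  x[10] = 20,  x[11] = 13,  x[12] = 1,  x[13] = 14,  x[14] = 15,  x[15] = 29,  x[16] = 12,  x[17] = 9,  x[18] = 21,  x[19] = 30,  x[20] = 19,  x[21] = 17,  x[22] = 4,  x[23] = 21,  x[24] = 25,  x[25] = 14,  x[26] = 7,  x[27] = 21,  x[28] = 28,  x[29] = 17,  x[30] = 13,  x[31] = 30,  x[32] = 11,  x[33] = 9,  x[34] = 20,  x[35] = 29,  x[36] = 17,  x[37] = 14,  x[38] = 31,  x[39] = 13,  x[40] = 12,  x[41] = 25,  x[42] = 5,  x[43] = 30,  x[44] = 3,  x[45] = 1,  x[46] = 4,  x[47] = 5,  x[48] = 9,  x[49] = 14.
Since (x[48], x[49]) = (x[0], x[1]) = (9, 14) (two consecutive terms determine the rest), the sequence is periodic with period 48.
(3610 - 0) mod 48 = 10, so x[3610] = x[10] = 20.

20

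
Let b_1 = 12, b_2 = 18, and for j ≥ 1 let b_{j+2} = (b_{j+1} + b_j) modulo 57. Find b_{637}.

33

Computing terms: b_1 = 12,  b_2 = 18,  b_3 = 30,  b_4 = 48,  b_5 = 21,  b_6 = 12,  b_7 = 33,  b_8 = 45,  b_9 = 21,  b_{10} = 9,  b_{11} = 30,  b_{12} = 39,  b_{13} = 12,  b_{14} = 51,  b_{15} = 6,  b_{16} = 0,  b_{17} = 6,  b_{18} = 6,  b_{19} = 12,  b_{20} = 18.
Since (b_{19}, b_{20}) = (b_1, b_2) = (12, 18) (two consecutive terms determine the rest), the sequence is periodic with period 18.
So b_{637} = b_{1 + ((637-1) mod 18)} = b_7 = 33.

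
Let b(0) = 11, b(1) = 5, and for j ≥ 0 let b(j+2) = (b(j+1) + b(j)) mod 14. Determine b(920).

We have b(0) = 11, b(1) = 5, b(2) = 2, b(3) = 7, b(4) = 9, b(5) = 2, b(6) = 11, b(7) = 13, b(8) = 10, b(9) = 9, b(10) = 5, b(11) = 0, b(12) = 5, b(13) = 5, b(14) = 10, b(15) = 1, b(16) = 11, b(17) = 12, b(18) = 9, b(19) = 7, b(20) = 2, b(21) = 9, b(22) = 11, b(23) = 6, b(24) = 3, b(25) = 9, b(26) = 12, b(27) = 7, b(28) = 5, b(29) = 12, b(30) = 3, b(31) = 1, b(32) = 4, b(33) = 5, b(34) = 9, b(35) = 0, b(36) = 9, b(37) = 9, b(38) = 4, b(39) = 13, b(40) = 3, b(41) = 2, b(42) = 5, b(43) = 7, b(44) = 12, b(45) = 5, b(46) = 3, b(47) = 8, b(48) = 11, b(49) = 5.
Since (b(48), b(49)) = (b(0), b(1)) = (11, 5) (two consecutive terms determine the rest), the sequence is periodic with period 48.
(920 - 0) mod 48 = 8, so b(920) = b(8) = 10.

10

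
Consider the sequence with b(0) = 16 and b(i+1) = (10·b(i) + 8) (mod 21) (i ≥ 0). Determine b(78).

16

Listing terms: b(0) = 16; b(1) = 0; b(2) = 8; b(3) = 4; b(4) = 6; b(5) = 5; b(6) = 16.
The sequence repeats with period 6.
So b(78) = b(0 + ((78-0) mod 6)) = b(0) = 16.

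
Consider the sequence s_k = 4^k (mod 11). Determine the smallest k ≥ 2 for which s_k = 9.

Computing terms: s_1 = 4,  s_2 = 5,  s_3 = 9,  s_4 = 3,  s_5 = 1,  s_6 = 4.
The sequence repeats with period 5.
The value 9 first appears (with k ≥ 2) at s_3.

3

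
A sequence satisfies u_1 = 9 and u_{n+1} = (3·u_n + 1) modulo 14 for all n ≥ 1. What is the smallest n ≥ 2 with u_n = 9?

Computing terms: u_1 = 9; u_2 = 0; u_3 = 1; u_4 = 4; u_5 = 13; u_6 = 12; u_7 = 9.
The sequence repeats with period 6.
The value 9 next appears (with n ≥ 2) at u_7.

7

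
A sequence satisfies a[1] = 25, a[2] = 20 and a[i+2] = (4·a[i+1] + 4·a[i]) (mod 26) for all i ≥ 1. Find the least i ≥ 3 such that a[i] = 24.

Computing terms: a[1] = 25,  a[2] = 20,  a[3] = 24,  a[4] = 20,  a[5] = 20,  a[6] = 4,  a[7] = 18,  a[8] = 10,  a[9] = 8,  a[10] = 20,  a[11] = 8,  a[12] = 8,  a[13] = 12,  a[14] = 2,  a[15] = 4,  a[16] = 24,  a[17] = 8,  a[18] = 24,  a[19] = 24,  a[20] = 10,  a[21] = 6,  a[22] = 12,  a[23] = 20,  a[24] = 24.
Since (a[23], a[24]) = (a[2], a[3]) = (20, 24) (two consecutive terms determine the rest), the sequence is eventually periodic: after a pre-period of length 1 it cycles with period 21.
The value 24 first appears (with i ≥ 3) at a[3].

3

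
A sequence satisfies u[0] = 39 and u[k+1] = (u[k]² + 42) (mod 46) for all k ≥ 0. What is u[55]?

35

Computing terms: u[0] = 39, u[1] = 45, u[2] = 43, u[3] = 5, u[4] = 21, u[5] = 23, u[6] = 19, u[7] = 35, u[8] = 25, u[9] = 23.
Since u[9] = u[5] = 23, the sequence is eventually periodic: after a pre-period of length 5 it cycles with period 4.
For k ≥ 5, u[k] depends only on (k - 5) mod 4. (55 - 5) mod 4 = 2, so u[55] = u[7] = 35.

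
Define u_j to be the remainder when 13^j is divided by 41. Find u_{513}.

30

Computing terms: u_0 = 1,  u_1 = 13,  u_2 = 5,  u_3 = 24,  u_4 = 25,  u_5 = 38,  u_6 = 2,  u_7 = 26,  u_8 = 10,  u_9 = 7,  u_{10} = 9,  u_{11} = 35,  u_{12} = 4,  u_{13} = 11,  u_{14} = 20,  u_{15} = 14,  u_{16} = 18,  u_{17} = 29,  u_{18} = 8,  u_{19} = 22,  u_{20} = 40,  u_{21} = 28,  u_{22} = 36,  u_{23} = 17,  u_{24} = 16,  u_{25} = 3,  u_{26} = 39,  u_{27} = 15,  u_{28} = 31,  u_{29} = 34,  u_{30} = 32,  u_{31} = 6,  u_{32} = 37,  u_{33} = 30,  u_{34} = 21,  u_{35} = 27,  u_{36} = 23,  u_{37} = 12,  u_{38} = 33,  u_{39} = 19,  u_{40} = 1.
Since u_{40} = u_0 = 1, the sequence is periodic with period 40.
(513 - 0) mod 40 = 33, so u_{513} = u_{33} = 30.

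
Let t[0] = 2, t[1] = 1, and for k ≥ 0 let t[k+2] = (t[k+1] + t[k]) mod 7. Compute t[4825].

Computing terms: t[0] = 2, t[1] = 1, t[2] = 3, t[3] = 4, t[4] = 0, t[5] = 4, t[6] = 4, t[7] = 1, t[8] = 5, t[9] = 6, t[10] = 4, t[11] = 3, t[12] = 0, t[13] = 3, t[14] = 3, t[15] = 6, t[16] = 2, t[17] = 1.
Since (t[16], t[17]) = (t[0], t[1]) = (2, 1) (two consecutive terms determine the rest), the sequence is periodic with period 16.
(4825 - 0) mod 16 = 9, so t[4825] = t[9] = 6.

6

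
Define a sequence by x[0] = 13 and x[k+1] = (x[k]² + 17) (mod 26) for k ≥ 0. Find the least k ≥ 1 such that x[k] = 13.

6

x[0] = 13, x[1] = 4, x[2] = 7, x[3] = 14, x[4] = 5, x[5] = 16, x[6] = 13.
Since x[6] = x[0] = 13, the sequence is periodic with period 6.
The value 13 next appears (with k ≥ 1) at x[6].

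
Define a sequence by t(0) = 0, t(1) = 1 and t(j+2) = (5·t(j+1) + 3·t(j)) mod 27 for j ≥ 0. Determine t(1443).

1

Listing terms: t(0) = 0,  t(1) = 1,  t(2) = 5,  t(3) = 1,  t(4) = 20,  t(5) = 22,  t(6) = 8,  t(7) = 25,  t(8) = 14,  t(9) = 10,  t(10) = 11,  t(11) = 4,  t(12) = 26,  t(13) = 7,  t(14) = 5,  t(15) = 19,  t(16) = 2,  t(17) = 13,  t(18) = 17,  t(19) = 16,  t(20) = 23,  t(21) = 1,  t(22) = 20.
Since (t(21), t(22)) = (t(3), t(4)) = (1, 20) (two consecutive terms determine the rest), the sequence is eventually periodic: after a pre-period of length 3 it cycles with period 18.
For j ≥ 3, t(j) depends only on (j - 3) mod 18. (1443 - 3) mod 18 = 0, so t(1443) = t(3) = 1.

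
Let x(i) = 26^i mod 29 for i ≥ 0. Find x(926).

9

Listing terms: x(0) = 1; x(1) = 26; x(2) = 9; x(3) = 2; x(4) = 23; x(5) = 18; x(6) = 4; x(7) = 17; x(8) = 7; x(9) = 8; x(10) = 5; x(11) = 14; x(12) = 16; x(13) = 10; x(14) = 28; x(15) = 3; x(16) = 20; x(17) = 27; x(18) = 6; x(19) = 11; x(20) = 25; x(21) = 12; x(22) = 22; x(23) = 21; x(24) = 24; x(25) = 15; x(26) = 13; x(27) = 19; x(28) = 1.
Since x(28) = x(0) = 1, the sequence is periodic with period 28.
(926 - 0) mod 28 = 2, so x(926) = x(2) = 9.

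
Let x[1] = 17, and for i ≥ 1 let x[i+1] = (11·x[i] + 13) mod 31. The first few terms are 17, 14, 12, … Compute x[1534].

Computing terms: x[1] = 17, x[2] = 14, x[3] = 12, x[4] = 21, x[5] = 27, x[6] = 0, x[7] = 13, x[8] = 1, x[9] = 24, x[10] = 29, x[11] = 22, x[12] = 7, x[13] = 28, x[14] = 11, x[15] = 10, x[16] = 30, x[17] = 2, x[18] = 4, x[19] = 26, x[20] = 20, x[21] = 16, x[22] = 3, x[23] = 15, x[24] = 23, x[25] = 18, x[26] = 25, x[27] = 9, x[28] = 19, x[29] = 5, x[30] = 6, x[31] = 17.
The sequence repeats with period 30.
So x[1534] = x[1 + ((1534-1) mod 30)] = x[4] = 21.

21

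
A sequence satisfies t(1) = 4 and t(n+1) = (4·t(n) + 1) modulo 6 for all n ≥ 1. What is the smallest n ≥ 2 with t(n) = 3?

t(1) = 4,  t(2) = 5,  t(3) = 3,  t(4) = 1,  t(5) = 5.
Since t(5) = t(2) = 5, the sequence is eventually periodic: after a pre-period of length 1 it cycles with period 3.
The value 3 first appears (with n ≥ 2) at t(3).

3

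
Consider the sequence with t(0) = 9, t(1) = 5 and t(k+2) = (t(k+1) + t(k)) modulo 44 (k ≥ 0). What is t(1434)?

We have t(0) = 9,  t(1) = 5,  t(2) = 14,  t(3) = 19,  t(4) = 33,  t(5) = 8,  t(6) = 41,  t(7) = 5,  t(8) = 2,  t(9) = 7,  t(10) = 9,  t(11) = 16,  t(12) = 25,  t(13) = 41,  t(14) = 22,  t(15) = 19,  t(16) = 41,  t(17) = 16,  t(18) = 13,  t(19) = 29,  t(20) = 42,  t(21) = 27,  t(22) = 25,  t(23) = 8,  t(24) = 33,  t(25) = 41,  t(26) = 30,  t(27) = 27,  t(28) = 13,  t(29) = 40,  t(30) = 9,  t(31) = 5.
Since (t(30), t(31)) = (t(0), t(1)) = (9, 5) (two consecutive terms determine the rest), the sequence is periodic with period 30.
So t(1434) = t(0 + ((1434-0) mod 30)) = t(24) = 33.

33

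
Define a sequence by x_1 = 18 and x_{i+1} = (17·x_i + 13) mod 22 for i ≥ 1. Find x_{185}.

x_1 = 18,  x_2 = 11,  x_3 = 2,  x_4 = 3,  x_5 = 20,  x_6 = 1,  x_7 = 8,  x_8 = 17,  x_9 = 16,  x_{10} = 21,  x_{11} = 18.
The sequence repeats with period 10.
So x_{185} = x_{1 + ((185-1) mod 10)} = x_5 = 20.

20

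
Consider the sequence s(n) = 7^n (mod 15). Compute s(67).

Listing terms: s(0) = 1; s(1) = 7; s(2) = 4; s(3) = 13; s(4) = 1.
The sequence repeats with period 4.
So s(67) = s(0 + ((67-0) mod 4)) = s(3) = 13.

13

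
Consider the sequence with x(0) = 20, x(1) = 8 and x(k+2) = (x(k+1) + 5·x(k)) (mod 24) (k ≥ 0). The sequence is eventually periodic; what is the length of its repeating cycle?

6

We have x(0) = 20,  x(1) = 8,  x(2) = 12,  x(3) = 4,  x(4) = 16,  x(5) = 12,  x(6) = 20,  x(7) = 8.
Since (x(6), x(7)) = (x(0), x(1)) = (20, 8) (two consecutive terms determine the rest), the sequence is periodic with period 6.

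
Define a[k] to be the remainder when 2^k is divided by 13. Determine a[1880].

9

Computing terms: a[1] = 2; a[2] = 4; a[3] = 8; a[4] = 3; a[5] = 6; a[6] = 12; a[7] = 11; a[8] = 9; a[9] = 5; a[10] = 10; a[11] = 7; a[12] = 1; a[13] = 2.
Since a[13] = a[1] = 2, the sequence is periodic with period 12.
So a[1880] = a[1 + ((1880-1) mod 12)] = a[8] = 9.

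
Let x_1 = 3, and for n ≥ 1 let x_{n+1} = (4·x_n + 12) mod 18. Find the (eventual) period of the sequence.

Listing terms: x_1 = 3,  x_2 = 6,  x_3 = 0,  x_4 = 12,  x_5 = 6.
Since x_5 = x_2 = 6, the sequence is eventually periodic: after a pre-period of length 1 it cycles with period 3.

3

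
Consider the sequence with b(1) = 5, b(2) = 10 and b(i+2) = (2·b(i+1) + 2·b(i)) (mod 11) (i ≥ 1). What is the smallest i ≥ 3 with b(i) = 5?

We have b(1) = 5, b(2) = 10, b(3) = 8, b(4) = 3, b(5) = 0, b(6) = 6, b(7) = 1, b(8) = 3, b(9) = 8, b(10) = 0, b(11) = 5, b(12) = 10.
The sequence repeats with period 10.
The value 5 next appears (with i ≥ 3) at b(11).

11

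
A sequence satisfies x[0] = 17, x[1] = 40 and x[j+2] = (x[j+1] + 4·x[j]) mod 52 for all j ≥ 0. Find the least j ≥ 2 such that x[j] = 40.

13

We have x[0] = 17, x[1] = 40, x[2] = 4, x[3] = 8, x[4] = 24, x[5] = 4, x[6] = 48, x[7] = 12, x[8] = 48, x[9] = 44, x[10] = 28, x[11] = 48, x[12] = 4, x[13] = 40, x[14] = 4.
Since (x[13], x[14]) = (x[1], x[2]) = (40, 4) (two consecutive terms determine the rest), the sequence is eventually periodic: after a pre-period of length 1 it cycles with period 12.
The value 40 next appears (with j ≥ 2) at x[13].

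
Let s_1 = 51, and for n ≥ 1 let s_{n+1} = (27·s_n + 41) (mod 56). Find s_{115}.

Listing terms: s_1 = 51,  s_2 = 18,  s_3 = 23,  s_4 = 46,  s_5 = 51.
The sequence repeats with period 4.
(115 - 1) mod 4 = 2, so s_{115} = s_3 = 23.

23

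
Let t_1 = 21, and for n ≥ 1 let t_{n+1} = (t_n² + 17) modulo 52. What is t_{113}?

33

We have t_1 = 21, t_2 = 42, t_3 = 13, t_4 = 30, t_5 = 33, t_6 = 14, t_7 = 5, t_8 = 42.
Since t_8 = t_2 = 42, the sequence is eventually periodic: after a pre-period of length 1 it cycles with period 6.
For n ≥ 2, t_n depends only on (n - 2) mod 6. (113 - 2) mod 6 = 3, so t_{113} = t_5 = 33.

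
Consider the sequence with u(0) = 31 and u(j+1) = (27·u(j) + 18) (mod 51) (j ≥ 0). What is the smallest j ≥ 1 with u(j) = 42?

9

Listing terms: u(0) = 31; u(1) = 39; u(2) = 0; u(3) = 18; u(4) = 45; u(5) = 9; u(6) = 6; u(7) = 27; u(8) = 33; u(9) = 42; u(10) = 30; u(11) = 12; u(12) = 36; u(13) = 21; u(14) = 24; u(15) = 3; u(16) = 48; u(17) = 39.
Since u(17) = u(1) = 39, the sequence is eventually periodic: after a pre-period of length 1 it cycles with period 16.
The value 42 first appears (with j ≥ 1) at u(9).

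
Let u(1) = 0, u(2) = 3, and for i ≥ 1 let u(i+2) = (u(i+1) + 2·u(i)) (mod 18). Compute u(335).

15

Listing terms: u(1) = 0; u(2) = 3; u(3) = 3; u(4) = 9; u(5) = 15; u(6) = 15; u(7) = 9; u(8) = 3; u(9) = 3.
Since (u(8), u(9)) = (u(2), u(3)) = (3, 3) (two consecutive terms determine the rest), the sequence is eventually periodic: after a pre-period of length 1 it cycles with period 6.
For i ≥ 2, u(i) depends only on (i - 2) mod 6. (335 - 2) mod 6 = 3, so u(335) = u(5) = 15.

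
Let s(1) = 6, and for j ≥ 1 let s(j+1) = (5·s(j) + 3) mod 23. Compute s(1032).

We have s(1) = 6,  s(2) = 10,  s(3) = 7,  s(4) = 15,  s(5) = 9,  s(6) = 2,  s(7) = 13,  s(8) = 22,  s(9) = 21,  s(10) = 16,  s(11) = 14,  s(12) = 4,  s(13) = 0,  s(14) = 3,  s(15) = 18,  s(16) = 1,  s(17) = 8,  s(18) = 20,  s(19) = 11,  s(20) = 12,  s(21) = 17,  s(22) = 19,  s(23) = 6.
Since s(23) = s(1) = 6, the sequence is periodic with period 22.
(1032 - 1) mod 22 = 19, so s(1032) = s(20) = 12.

12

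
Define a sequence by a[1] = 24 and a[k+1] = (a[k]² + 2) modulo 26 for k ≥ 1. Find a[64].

16

We have a[1] = 24, a[2] = 6, a[3] = 12, a[4] = 16, a[5] = 24.
The sequence repeats with period 4.
(64 - 1) mod 4 = 3, so a[64] = a[4] = 16.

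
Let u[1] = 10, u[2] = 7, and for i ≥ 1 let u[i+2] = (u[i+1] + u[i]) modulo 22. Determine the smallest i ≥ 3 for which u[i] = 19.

Listing terms: u[1] = 10; u[2] = 7; u[3] = 17; u[4] = 2; u[5] = 19; u[6] = 21; u[7] = 18; u[8] = 17; u[9] = 13; u[10] = 8; u[11] = 21; u[12] = 7; u[13] = 6; u[14] = 13; u[15] = 19; u[16] = 10; u[17] = 7.
Since (u[16], u[17]) = (u[1], u[2]) = (10, 7) (two consecutive terms determine the rest), the sequence is periodic with period 15.
The value 19 first appears (with i ≥ 3) at u[5].

5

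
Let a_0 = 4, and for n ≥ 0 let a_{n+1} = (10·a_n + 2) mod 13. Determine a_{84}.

4

Computing terms: a_0 = 4; a_1 = 3; a_2 = 6; a_3 = 10; a_4 = 11; a_5 = 8; a_6 = 4.
Since a_6 = a_0 = 4, the sequence is periodic with period 6.
(84 - 0) mod 6 = 0, so a_{84} = a_0 = 4.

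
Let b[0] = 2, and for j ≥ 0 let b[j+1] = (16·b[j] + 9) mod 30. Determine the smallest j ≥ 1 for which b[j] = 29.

We have b[0] = 2,  b[1] = 11,  b[2] = 5,  b[3] = 29,  b[4] = 23,  b[5] = 17,  b[6] = 11.
Since b[6] = b[1] = 11, the sequence is eventually periodic: after a pre-period of length 1 it cycles with period 5.
The value 29 first appears (with j ≥ 1) at b[3].

3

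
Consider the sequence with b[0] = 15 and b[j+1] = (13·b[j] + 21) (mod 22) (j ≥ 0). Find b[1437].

Listing terms: b[0] = 15,  b[1] = 18,  b[2] = 13,  b[3] = 14,  b[4] = 5,  b[5] = 20,  b[6] = 17,  b[7] = 0,  b[8] = 21,  b[9] = 8,  b[10] = 15.
The sequence repeats with period 10.
So b[1437] = b[0 + ((1437-0) mod 10)] = b[7] = 0.

0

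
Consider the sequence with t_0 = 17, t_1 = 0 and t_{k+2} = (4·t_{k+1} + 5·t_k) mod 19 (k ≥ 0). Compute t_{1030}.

We have t_0 = 17; t_1 = 0; t_2 = 9; t_3 = 17; t_4 = 18; t_5 = 5; t_6 = 15; t_7 = 9; t_8 = 16; t_9 = 14; t_{10} = 3; t_{11} = 6; t_{12} = 1; t_{13} = 15; t_{14} = 8; t_{15} = 12; t_{16} = 12; t_{17} = 13; t_{18} = 17; t_{19} = 0.
Since (t_{18}, t_{19}) = (t_0, t_1) = (17, 0) (two consecutive terms determine the rest), the sequence is periodic with period 18.
(1030 - 0) mod 18 = 4, so t_{1030} = t_4 = 18.

18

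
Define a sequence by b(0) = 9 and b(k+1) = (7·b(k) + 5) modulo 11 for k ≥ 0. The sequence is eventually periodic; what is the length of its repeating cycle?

10

Computing terms: b(0) = 9, b(1) = 2, b(2) = 8, b(3) = 6, b(4) = 3, b(5) = 4, b(6) = 0, b(7) = 5, b(8) = 7, b(9) = 10, b(10) = 9.
The sequence repeats with period 10.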